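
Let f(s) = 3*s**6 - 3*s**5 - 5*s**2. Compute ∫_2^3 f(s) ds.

21767/42

By the power rule, an antiderivative is F(s) = 3*s**7/7 - s**6/2 - 5*s**3/3.
Then F(3) - F(2) = (7389/14) - (200/21) = 21767/42.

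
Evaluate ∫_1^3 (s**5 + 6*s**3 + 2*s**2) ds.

By the power rule, an antiderivative is F(s) = s**6/6 + 3*s**4/2 + 2*s**3/3.
Then F(3) - F(1) = (261) - (7/3) = 776/3.

776/3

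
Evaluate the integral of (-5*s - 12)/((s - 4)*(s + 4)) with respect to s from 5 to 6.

-5*log(2) - log(5) + 2*log(3)

Factor the denominator: s**2 - 16 = (s + 4)(s - 4).
Partial fractions: (-5*s - 12)/((s - 4)*(s + 4)) = -1/(s + 4) - 4/(s - 4).
An antiderivative is F(s) = -4*log(s - 4) - log(s + 4).
Then F(6) - F(5) = (-5*log(2) - log(5)) - (-log(9)) = -5*log(2) - log(5) + 2*log(3).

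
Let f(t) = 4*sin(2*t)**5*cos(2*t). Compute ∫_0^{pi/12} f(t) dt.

1/192

Let u = sin(2*t), so du = 2*cos(2*t) dt. When t = 0, u = 0; when t = pi/12, u = 1/2.
The integral becomes 2·∫ u**5 du from 0 to 1/2, with antiderivative u**6/3.
Back in t: F(t) = sin(2*t)**6/3.
Then F(pi/12) - F(0) = (1/192) - (0) = 1/192.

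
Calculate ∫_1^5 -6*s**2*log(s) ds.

Integrate by parts once (u = ln s, dv = -6*s**2 ds).
An antiderivative is F(s) = -2*s**3*(3*log(s) - 1)/3.
Then F(5) - F(1) = (250/3 - 250*log(5)) - (2/3) = 248/3 - 250*log(5).

248/3 - 250*log(5)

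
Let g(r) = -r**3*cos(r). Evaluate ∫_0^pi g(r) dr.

Integrate by parts 3 times (u = r^3, dv = -cos(r) dr).
An antiderivative is F(r) = -r**3*sin(r) - 3*r**2*cos(r) + 6*r*sin(r) + 6*cos(r).
Then F(pi) - F(0) = (-6 + 3*pi**2) - (6) = -12 + 3*pi**2.

-12 + 3*pi**2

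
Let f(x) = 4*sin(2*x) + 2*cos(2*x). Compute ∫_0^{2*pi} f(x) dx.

0

An antiderivative is F(x) = sin(2*x) - 2*cos(2*x).
Then F(2*pi) - F(0) = (-2) - (-2) = 0.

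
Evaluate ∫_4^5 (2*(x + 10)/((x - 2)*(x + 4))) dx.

log(4)

Factor the denominator: x**2 + 2*x - 8 = (x + 4)(x - 2).
Partial fractions: 2*(x + 10)/((x - 2)*(x + 4)) = -2/(x + 4) + 4/(x - 2).
An antiderivative is F(x) = 4*log(x - 2) - 2*log(x + 4).
Then F(5) - F(4) = (0) - (-log(4)) = log(4).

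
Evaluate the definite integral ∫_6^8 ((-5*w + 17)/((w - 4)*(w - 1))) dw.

Factor the denominator: w**2 - 5*w + 4 = (w - 1)(w - 4).
Partial fractions: (-5*w + 17)/((w - 4)*(w - 1)) = -4/(w - 1) - 1/(w - 4).
An antiderivative is F(w) = -log(w - 4) - 4*log(w - 1).
Then F(8) - F(6) = (-4*log(7) - 2*log(2)) - (-4*log(5) - log(2)) = -4*log(7) - log(2) + 4*log(5).

-4*log(7) - log(2) + 4*log(5)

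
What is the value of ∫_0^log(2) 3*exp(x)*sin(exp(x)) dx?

-3*cos(2) + 3*cos(1)

Let u = exp(x), so du = exp(x) dx. When x = 0, u = 1; when x = log(2), u = 2.
The integral becomes 3·∫ sin(u) du from 1 to 2, with antiderivative -3*cos(u).
Back in x: F(x) = -3*cos(exp(x)).
Then F(log(2)) - F(0) = (-3*cos(2)) - (-3*cos(1)) = -3*cos(2) + 3*cos(1).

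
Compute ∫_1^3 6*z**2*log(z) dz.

-52/3 + 54*log(3)

Integrate by parts once (u = ln z, dv = 6*z**2 dz).
An antiderivative is F(z) = 2*z**3*(3*log(z) - 1)/3.
Then F(3) - F(1) = (-18 + 54*log(3)) - (-2/3) = -52/3 + 54*log(3).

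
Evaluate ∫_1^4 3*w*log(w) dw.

Integrate by parts once (u = ln w, dv = 3*w dw).
An antiderivative is F(w) = 3*w**2*(2*log(w) - 1)/4.
Then F(4) - F(1) = (-12 + 48*log(2)) - (-3/4) = -45/4 + 48*log(2).

-45/4 + 48*log(2)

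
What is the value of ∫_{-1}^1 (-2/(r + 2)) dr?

-log(9)

An antiderivative is F(r) = -2*log(r + 2).
Then F(1) - F(-1) = (-log(9)) - (0) = -log(9).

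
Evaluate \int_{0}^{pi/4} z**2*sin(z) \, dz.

-2 - sqrt(2)*pi**2/32 + sqrt(2)*pi/4 + sqrt(2)

Integrate by parts twice (u = z^2, dv = sin(z) dz).
An antiderivative is F(z) = -z**2*cos(z) + 2*z*sin(z) + 2*cos(z).
Then F(pi/4) - F(0) = (sqrt(2)*(-pi**2 + 8*pi + 32)/32) - (2) = -2 - sqrt(2)*pi**2/32 + sqrt(2)*pi/4 + sqrt(2).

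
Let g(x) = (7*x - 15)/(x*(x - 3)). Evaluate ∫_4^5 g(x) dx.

Factor the denominator: x**2 - 3*x = x(x - 3).
Partial fractions: (7*x - 15)/(x*(x - 3)) = 5/x + 2/(x - 3).
An antiderivative is F(x) = 5*log(x) + 2*log(x - 3).
Then F(5) - F(4) = (2*log(2) + 5*log(5)) - (10*log(2)) = -8*log(2) + 5*log(5).

-8*log(2) + 5*log(5)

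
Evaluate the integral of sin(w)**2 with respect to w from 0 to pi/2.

pi/4

Use the identity sin^2(w) = (1 - cos(2*w))/2.
An antiderivative is F(w) = w/2 - sin(2*w)/4.
Then F(pi/2) - F(0) = (pi/4) - (0) = pi/4.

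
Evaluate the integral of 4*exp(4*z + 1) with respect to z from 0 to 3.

-exp(1) + exp(13)

Let u = 4*z + 1, so du = 4 dz. When z = 0, u = 1; when z = 3, u = 13.
The integral becomes ∫ exp(u) du from 1 to 13, with antiderivative exp(u).
Back in z: F(z) = exp(4*z + 1).
Then F(3) - F(0) = (exp(13)) - (exp(1)) = -exp(1) + exp(13).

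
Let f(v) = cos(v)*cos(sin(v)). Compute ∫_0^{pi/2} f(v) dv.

Let u = sin(v), so du = cos(v) dv. When v = 0, u = 0; when v = pi/2, u = 1.
The integral becomes ∫ cos(u) du from 0 to 1, with antiderivative sin(u).
Back in v: F(v) = sin(sin(v)).
Then F(pi/2) - F(0) = (sin(1)) - (0) = sin(1).

sin(1)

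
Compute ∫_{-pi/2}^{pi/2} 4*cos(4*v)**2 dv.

2*pi

Use the identity cos^2(4*v) = (1 + cos(8*v))/2.
An antiderivative is F(v) = 2*v + sin(8*v)/4.
Then F(pi/2) - F(-pi/2) = (pi) - (-pi) = 2*pi.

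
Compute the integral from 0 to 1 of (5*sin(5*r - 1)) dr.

cos(1) - cos(4)

Let u = 5*r - 1, so du = 5 dr. When r = 0, u = -1; when r = 1, u = 4.
The integral becomes ∫ sin(u) du from -1 to 4, with antiderivative -cos(u).
Back in r: F(r) = -cos(5*r - 1).
Then F(1) - F(0) = (-cos(4)) - (-cos(1)) = cos(1) - cos(4).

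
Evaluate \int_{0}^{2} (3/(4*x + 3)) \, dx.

-3*log(3)/4 + 3*log(11)/4

An antiderivative is F(x) = 3*log(4*x + 3)/4.
Then F(2) - F(0) = (3*log(11)/4) - (3*log(3)/4) = -3*log(3)/4 + 3*log(11)/4.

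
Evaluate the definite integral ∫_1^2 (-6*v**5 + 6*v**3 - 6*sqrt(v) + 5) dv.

By the power rule, an antiderivative is F(v) = -v**6 + 3*v**4/2 - 4*v**(3/2) + 5*v.
Then F(2) - F(1) = (-30 - 8*sqrt(2)) - (3/2) = -63/2 - 8*sqrt(2).

-63/2 - 8*sqrt(2)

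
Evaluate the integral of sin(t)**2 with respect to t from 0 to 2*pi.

pi

Use the identity sin^2(t) = (1 - cos(2*t))/2.
An antiderivative is F(t) = t/2 - sin(2*t)/4.
Then F(2*pi) - F(0) = (pi) - (0) = pi.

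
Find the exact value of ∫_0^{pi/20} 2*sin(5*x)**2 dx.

-1/10 + pi/20

Use the identity sin^2(5*x) = (1 - cos(10*x))/2.
An antiderivative is F(x) = x - sin(10*x)/10.
Then F(pi/20) - F(0) = (-1/10 + pi/20) - (0) = -1/10 + pi/20.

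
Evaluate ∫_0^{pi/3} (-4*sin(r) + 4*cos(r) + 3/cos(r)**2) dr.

An antiderivative is F(r) = 4*sin(r) + 4*cos(r) + 3*tan(r).
Then F(pi/3) - F(0) = (2 + 5*sqrt(3)) - (4) = -2 + 5*sqrt(3).

-2 + 5*sqrt(3)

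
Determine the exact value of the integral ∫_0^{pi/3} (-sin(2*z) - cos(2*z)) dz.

-3/4 - sqrt(3)/4

An antiderivative is F(z) = -sin(2*z)/2 + cos(2*z)/2.
Then F(pi/3) - F(0) = (-sqrt(3)/4 - 1/4) - (1/2) = -3/4 - sqrt(3)/4.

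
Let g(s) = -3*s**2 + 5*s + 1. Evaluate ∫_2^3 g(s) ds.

By the power rule, an antiderivative is F(s) = -s**3 + 5*s**2/2 + s.
Then F(3) - F(2) = (-3/2) - (4) = -11/2.

-11/2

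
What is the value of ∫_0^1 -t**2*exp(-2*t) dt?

(5 - exp(2))*exp(-2)/4

Integrate by parts twice (u = t^2, dv = -exp(-2*t) dt).
An antiderivative is F(t) = (2*t**2 + 2*t + 1)*exp(-2*t)/4.
Then F(1) - F(0) = (5*exp(-2)/4) - (1/4) = (5 - exp(2))*exp(-2)/4.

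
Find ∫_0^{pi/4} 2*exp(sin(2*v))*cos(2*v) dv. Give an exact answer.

Let u = sin(2*v), so du = 2*cos(2*v) dv. When v = 0, u = 0; when v = pi/4, u = 1.
The integral becomes ∫ exp(u) du from 0 to 1, with antiderivative exp(u).
Back in v: F(v) = exp(sin(2*v)).
Then F(pi/4) - F(0) = (E) - (1) = -1 + E.

-1 + E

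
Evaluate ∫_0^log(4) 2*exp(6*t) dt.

1365

Let u = exp(t), so du = exp(t) dt. When t = 0, u = 1; when t = log(4), u = 4.
The integral becomes 2·∫ u**5 du from 1 to 4, with antiderivative u**6/3.
Back in t: F(t) = exp(6*t)/3.
Then F(log(4)) - F(0) = (4096/3) - (1/3) = 1365.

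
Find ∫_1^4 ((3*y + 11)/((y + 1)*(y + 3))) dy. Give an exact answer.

Factor the denominator: y**2 + 4*y + 3 = (y + 3)(y + 1).
Partial fractions: (3*y + 11)/((y + 1)*(y + 3)) = -1/(y + 3) + 4/(y + 1).
An antiderivative is F(y) = 4*log(y + 1) - log(y + 3).
Then F(4) - F(1) = (-log(7) + 4*log(5)) - (log(4)) = -log(7) - 2*log(2) + 4*log(5).

-log(7) - 2*log(2) + 4*log(5)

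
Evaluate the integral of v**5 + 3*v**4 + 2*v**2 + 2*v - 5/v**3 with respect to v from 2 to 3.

91711/360

By the power rule, an antiderivative is F(v) = v**6/6 + 3*v**5/5 + 2*v**3/3 + v**2 + 5/(2*v**2).
Then F(3) - F(2) = (13256/45) - (1593/40) = 91711/360.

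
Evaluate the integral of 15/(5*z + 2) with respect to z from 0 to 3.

Let u = 5*z + 2, so du = 5 dz. When z = 0, u = 2; when z = 3, u = 17.
The integral becomes 3·∫ 1/u du from 2 to 17, with antiderivative 3*log(u).
Back in z: F(z) = 3*log(5*z + 2).
Then F(3) - F(0) = (3*log(17)) - (log(8)) = -3*log(2) + 3*log(17).

-3*log(2) + 3*log(17)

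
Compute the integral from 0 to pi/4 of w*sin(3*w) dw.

Integrate by parts once (u = w, dv = sin(3*w) dw).
An antiderivative is F(w) = -w*cos(3*w)/3 + sin(3*w)/9.
Then F(pi/4) - F(0) = (sqrt(2)*(4 + 3*pi)/72) - (0) = sqrt(2)*(4 + 3*pi)/72.

sqrt(2)*(4 + 3*pi)/72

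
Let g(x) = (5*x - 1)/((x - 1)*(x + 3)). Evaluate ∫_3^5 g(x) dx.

-4*log(3) + 9*log(2)

Factor the denominator: x**2 + 2*x - 3 = (x + 3)(x - 1).
Partial fractions: (5*x - 1)/((x - 1)*(x + 3)) = 4/(x + 3) + 1/(x - 1).
An antiderivative is F(x) = log(x - 1) + 4*log(x + 3).
Then F(5) - F(3) = (14*log(2)) - (5*log(2) + 4*log(3)) = -4*log(3) + 9*log(2).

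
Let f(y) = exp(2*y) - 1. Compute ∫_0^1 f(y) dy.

-3/2 + exp(2)/2

An antiderivative is F(y) = exp(2*y)/2 - y.
Then F(1) - F(0) = (-1 + exp(2)/2) - (1/2) = -3/2 + exp(2)/2.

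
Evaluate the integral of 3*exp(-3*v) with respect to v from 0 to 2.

1 - exp(-6)

An antiderivative is F(v) = -exp(-3*v).
Then F(2) - F(0) = (-exp(-6)) - (-1) = 1 - exp(-6).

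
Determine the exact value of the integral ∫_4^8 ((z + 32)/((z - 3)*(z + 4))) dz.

-4*log(3) + 4*log(2) + 5*log(5)

Factor the denominator: z**2 + z - 12 = (z + 4)(z - 3).
Partial fractions: (z + 32)/((z - 3)*(z + 4)) = -4/(z + 4) + 5/(z - 3).
An antiderivative is F(z) = 5*log(z - 3) - 4*log(z + 4).
Then F(8) - F(4) = (-8*log(2) - 4*log(3) + 5*log(5)) - (-12*log(2)) = -4*log(3) + 4*log(2) + 5*log(5).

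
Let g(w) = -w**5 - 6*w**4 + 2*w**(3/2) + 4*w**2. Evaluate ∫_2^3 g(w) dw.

By the power rule, an antiderivative is F(w) = -w**6/6 + 4*w**(5/2)/5 - 6*w**5/5 + 4*w**3/3.
Then F(3) - F(2) = (-3771/10 + 36*sqrt(3)/5) - (-192/5 + 16*sqrt(2)/5) = -3387/10 - 16*sqrt(2)/5 + 36*sqrt(3)/5.

-3387/10 - 16*sqrt(2)/5 + 36*sqrt(3)/5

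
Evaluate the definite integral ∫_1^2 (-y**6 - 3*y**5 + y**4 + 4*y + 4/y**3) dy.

-1258/35

By the power rule, an antiderivative is F(y) = -y**7/7 - y**6/2 + y**5/5 + 2*y**2 - 2/y**2.
Then F(2) - F(1) = (-2547/70) - (-31/70) = -1258/35.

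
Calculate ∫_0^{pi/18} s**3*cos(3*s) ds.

Integrate by parts 3 times (u = s^3, dv = cos(3*s) ds).
An antiderivative is F(s) = s**3*sin(3*s)/3 + s**2*cos(3*s)/3 - 2*s*sin(3*s)/9 - 2*cos(3*s)/27.
Then F(pi/18) - F(0) = (-sqrt(3)/27 - pi/162 + pi**3/34992 + sqrt(3)*pi**2/1944) - (-2/27) = -sqrt(3)/27 - pi/162 + pi**3/34992 + sqrt(3)*pi**2/1944 + 2/27.

-sqrt(3)/27 - pi/162 + pi**3/34992 + sqrt(3)*pi**2/1944 + 2/27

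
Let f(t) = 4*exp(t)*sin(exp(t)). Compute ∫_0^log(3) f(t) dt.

4*cos(1) - 4*cos(3)

Let u = exp(t), so du = exp(t) dt. When t = 0, u = 1; when t = log(3), u = 3.
The integral becomes 4·∫ sin(u) du from 1 to 3, with antiderivative -4*cos(u).
Back in t: F(t) = -4*cos(exp(t)).
Then F(log(3)) - F(0) = (-4*cos(3)) - (-4*cos(1)) = 4*cos(1) - 4*cos(3).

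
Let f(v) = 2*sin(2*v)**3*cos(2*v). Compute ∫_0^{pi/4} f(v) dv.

1/4

Let u = sin(2*v), so du = 2*cos(2*v) dv. When v = 0, u = 0; when v = pi/4, u = 1.
The integral becomes ∫ u**3 du from 0 to 1, with antiderivative u**4/4.
Back in v: F(v) = sin(2*v)**4/4.
Then F(pi/4) - F(0) = (1/4) - (0) = 1/4.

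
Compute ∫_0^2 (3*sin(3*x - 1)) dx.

Let u = 3*x - 1, so du = 3 dx. When x = 0, u = -1; when x = 2, u = 5.
The integral becomes ∫ sin(u) du from -1 to 5, with antiderivative -cos(u).
Back in x: F(x) = -cos(3*x - 1).
Then F(2) - F(0) = (-cos(5)) - (-cos(1)) = -cos(5) + cos(1).

-cos(5) + cos(1)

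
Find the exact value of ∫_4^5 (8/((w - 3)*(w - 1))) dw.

Factor the denominator: w**2 - 4*w + 3 = (w - 1)(w - 3).
Partial fractions: 8/((w - 3)*(w - 1)) = -4/(w - 1) + 4/(w - 3).
An antiderivative is F(w) = 4*log(w - 3) - 4*log(w - 1).
Then F(5) - F(4) = (-log(16)) - (-log(81)) = log(81/16).

log(81/16)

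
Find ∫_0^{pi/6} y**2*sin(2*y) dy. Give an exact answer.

Integrate by parts twice (u = y^2, dv = sin(2*y) dy).
An antiderivative is F(y) = -y**2*cos(2*y)/2 + y*sin(2*y)/2 + cos(2*y)/4.
Then F(pi/6) - F(0) = (-pi**2/144 + 1/8 + sqrt(3)*pi/24) - (1/4) = -1/8 - pi**2/144 + sqrt(3)*pi/24.

-1/8 - pi**2/144 + sqrt(3)*pi/24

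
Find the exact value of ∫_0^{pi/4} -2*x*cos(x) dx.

Integrate by parts once (u = x, dv = -2*cos(x) dx).
An antiderivative is F(x) = -2*x*sin(x) - 2*cos(x).
Then F(pi/4) - F(0) = (sqrt(2)*(-4 - pi)/4) - (-2) = -sqrt(2) - sqrt(2)*pi/4 + 2.

-sqrt(2) - sqrt(2)*pi/4 + 2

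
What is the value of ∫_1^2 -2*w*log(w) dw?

Integrate by parts once (u = ln w, dv = -2*w dw).
An antiderivative is F(w) = -w**2*(2*log(w) - 1)/2.
Then F(2) - F(1) = (2 - log(16)) - (1/2) = 3/2 - log(16).

3/2 - log(16)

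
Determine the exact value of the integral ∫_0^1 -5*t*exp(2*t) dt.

-5*exp(2)/4 - 5/4

Integrate by parts once (u = t, dv = -5*exp(2*t) dt).
An antiderivative is F(t) = (-10*t + 5)*exp(2*t)/4.
Then F(1) - F(0) = (-5*exp(2)/4) - (5/4) = -5*exp(2)/4 - 5/4.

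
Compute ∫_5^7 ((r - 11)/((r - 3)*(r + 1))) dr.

Factor the denominator: r**2 - 2*r - 3 = (r + 1)(r - 3).
Partial fractions: (r - 11)/((r - 3)*(r + 1)) = 3/(r + 1) - 2/(r - 3).
An antiderivative is F(r) = -2*log(r - 3) + 3*log(r + 1).
Then F(7) - F(5) = (log(32)) - (log(54)) = log(16/27).

log(16/27)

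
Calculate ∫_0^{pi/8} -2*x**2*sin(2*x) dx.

-sqrt(2)/4 - sqrt(2)*pi/16 + sqrt(2)*pi**2/128 + 1/2

Integrate by parts twice (u = x^2, dv = -2*sin(2*x) dx).
An antiderivative is F(x) = x**2*cos(2*x) - x*sin(2*x) - cos(2*x)/2.
Then F(pi/8) - F(0) = (sqrt(2)*(-32 - 8*pi + pi**2)/128) - (-1/2) = -sqrt(2)/4 - sqrt(2)*pi/16 + sqrt(2)*pi**2/128 + 1/2.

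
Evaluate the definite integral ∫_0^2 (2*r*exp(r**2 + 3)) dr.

Let u = r**2 + 3, so du = 2*r dr. When r = 0, u = 3; when r = 2, u = 7.
The integral becomes ∫ exp(u) du from 3 to 7, with antiderivative exp(u).
Back in r: F(r) = exp(r**2 + 3).
Then F(2) - F(0) = (exp(7)) - (exp(3)) = -exp(3) + exp(7).

-exp(3) + exp(7)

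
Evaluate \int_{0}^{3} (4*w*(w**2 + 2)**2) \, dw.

Let u = w**2 + 2, so du = 2*w dw. When w = 0, u = 2; when w = 3, u = 11.
The integral becomes 2·∫ u**2 du from 2 to 11, with antiderivative 2*u**3/3.
Back in w: F(w) = 2*(w**2 + 2)**3/3.
Then F(3) - F(0) = (2662/3) - (16/3) = 882.

882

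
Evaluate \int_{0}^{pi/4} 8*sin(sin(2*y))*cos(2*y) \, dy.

4 - 4*cos(1)

Let u = sin(2*y), so du = 2*cos(2*y) dy. When y = 0, u = 0; when y = pi/4, u = 1.
The integral becomes 4·∫ sin(u) du from 0 to 1, with antiderivative -4*cos(u).
Back in y: F(y) = -4*cos(sin(2*y)).
Then F(pi/4) - F(0) = (-4*cos(1)) - (-4) = 4 - 4*cos(1).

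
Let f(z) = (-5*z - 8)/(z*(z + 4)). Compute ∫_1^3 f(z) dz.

Factor the denominator: z**2 + 4*z = (z + 4)z.
Partial fractions: (-5*z - 8)/(z*(z + 4)) = -3/(z + 4) - 2/z.
An antiderivative is F(z) = -2*log(z) - 3*log(z + 4).
Then F(3) - F(1) = (-3*log(7) - 2*log(3)) - (-3*log(5)) = -3*log(7) - 2*log(3) + 3*log(5).

-3*log(7) - 2*log(3) + 3*log(5)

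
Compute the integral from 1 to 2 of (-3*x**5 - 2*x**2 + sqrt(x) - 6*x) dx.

-275/6 + 4*sqrt(2)/3

By the power rule, an antiderivative is F(x) = -x**6/2 + 2*x**(3/2)/3 - 2*x**3/3 - 3*x**2.
Then F(2) - F(1) = (-148/3 + 4*sqrt(2)/3) - (-7/2) = -275/6 + 4*sqrt(2)/3.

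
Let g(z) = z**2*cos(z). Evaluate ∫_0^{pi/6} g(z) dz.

Integrate by parts twice (u = z^2, dv = cos(z) dz).
An antiderivative is F(z) = z**2*sin(z) + 2*z*cos(z) - 2*sin(z).
Then F(pi/6) - F(0) = (-1 + pi**2/72 + sqrt(3)*pi/6) - (0) = -1 + pi**2/72 + sqrt(3)*pi/6.

-1 + pi**2/72 + sqrt(3)*pi/6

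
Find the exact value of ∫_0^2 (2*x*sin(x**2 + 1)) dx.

-cos(5) + cos(1)

Let u = x**2 + 1, so du = 2*x dx. When x = 0, u = 1; when x = 2, u = 5.
The integral becomes ∫ sin(u) du from 1 to 5, with antiderivative -cos(u).
Back in x: F(x) = -cos(x**2 + 1).
Then F(2) - F(0) = (-cos(5)) - (-cos(1)) = -cos(5) + cos(1).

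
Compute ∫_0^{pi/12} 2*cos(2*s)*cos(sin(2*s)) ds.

sin(1/2)

Let u = sin(2*s), so du = 2*cos(2*s) ds. When s = 0, u = 0; when s = pi/12, u = 1/2.
The integral becomes ∫ cos(u) du from 0 to 1/2, with antiderivative sin(u).
Back in s: F(s) = sin(sin(2*s)).
Then F(pi/12) - F(0) = (sin(1/2)) - (0) = sin(1/2).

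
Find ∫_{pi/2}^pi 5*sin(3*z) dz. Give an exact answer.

5/3

An antiderivative is F(z) = -5*cos(3*z)/3.
Then F(pi) - F(pi/2) = (5/3) - (0) = 5/3.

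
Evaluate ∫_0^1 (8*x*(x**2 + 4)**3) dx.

369

Let u = x**2 + 4, so du = 2*x dx. When x = 0, u = 4; when x = 1, u = 5.
The integral becomes 4·∫ u**3 du from 4 to 5, with antiderivative u**4.
Back in x: F(x) = (x**2 + 4)**4.
Then F(1) - F(0) = (625) - (256) = 369.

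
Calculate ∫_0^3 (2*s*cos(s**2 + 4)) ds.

Let u = s**2 + 4, so du = 2*s ds. When s = 0, u = 4; when s = 3, u = 13.
The integral becomes ∫ cos(u) du from 4 to 13, with antiderivative sin(u).
Back in s: F(s) = sin(s**2 + 4).
Then F(3) - F(0) = (sin(13)) - (sin(4)) = sin(13) - sin(4).

sin(13) - sin(4)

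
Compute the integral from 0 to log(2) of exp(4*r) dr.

Let u = exp(r), so du = exp(r) dr. When r = 0, u = 1; when r = log(2), u = 2.
The integral becomes ∫ u**3 du from 1 to 2, with antiderivative u**4/4.
Back in r: F(r) = exp(4*r)/4.
Then F(log(2)) - F(0) = (4) - (1/4) = 15/4.

15/4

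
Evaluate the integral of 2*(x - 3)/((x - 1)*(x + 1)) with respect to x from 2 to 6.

Factor the denominator: x**2 - 1 = (x + 1)(x - 1).
Partial fractions: 2*(x - 3)/((x - 1)*(x + 1)) = 4/(x + 1) - 2/(x - 1).
An antiderivative is F(x) = -2*log(x - 1) + 4*log(x + 1).
Then F(6) - F(2) = (-2*log(5) + 4*log(7)) - (log(81)) = -4*log(3) - 2*log(5) + 4*log(7).

-4*log(3) - 2*log(5) + 4*log(7)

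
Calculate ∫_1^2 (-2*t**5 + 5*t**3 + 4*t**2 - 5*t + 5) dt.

By the power rule, an antiderivative is F(t) = -t**6/3 + 5*t**4/4 + 4*t**3/3 - 5*t**2/2 + 5*t.
Then F(2) - F(1) = (28/3) - (19/4) = 55/12.

55/12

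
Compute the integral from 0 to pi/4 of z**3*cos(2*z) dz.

-3*pi/16 + pi**3/128 + 3/8

Integrate by parts 3 times (u = z^3, dv = cos(2*z) dz).
An antiderivative is F(z) = z**3*sin(2*z)/2 + 3*z**2*cos(2*z)/4 - 3*z*sin(2*z)/4 - 3*cos(2*z)/8.
Then F(pi/4) - F(0) = (pi*(-24 + pi**2)/128) - (-3/8) = -3*pi/16 + pi**3/128 + 3/8.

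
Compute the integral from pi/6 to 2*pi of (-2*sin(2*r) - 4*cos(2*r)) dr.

An antiderivative is F(r) = -2*sin(2*r) + cos(2*r).
Then F(2*pi) - F(pi/6) = (1) - (1/2 - sqrt(3)) = 1/2 + sqrt(3).

1/2 + sqrt(3)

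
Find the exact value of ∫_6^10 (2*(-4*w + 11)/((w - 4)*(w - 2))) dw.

Factor the denominator: w**2 - 6*w + 8 = (w - 2)(w - 4).
Partial fractions: 2*(-4*w + 11)/((w - 4)*(w - 2)) = -3/(w - 2) - 5/(w - 4).
An antiderivative is F(w) = -5*log(w - 4) - 3*log(w - 2).
Then F(10) - F(6) = (-14*log(2) - 5*log(3)) - (-11*log(2)) = -5*log(3) - 3*log(2).

-5*log(3) - 3*log(2)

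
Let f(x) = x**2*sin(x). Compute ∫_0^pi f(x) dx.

-4 + pi**2

Integrate by parts twice (u = x^2, dv = sin(x) dx).
An antiderivative is F(x) = -x**2*cos(x) + 2*x*sin(x) + 2*cos(x).
Then F(pi) - F(0) = (-2 + pi**2) - (2) = -4 + pi**2.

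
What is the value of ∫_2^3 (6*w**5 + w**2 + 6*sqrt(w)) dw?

By the power rule, an antiderivative is F(w) = w**6 + 4*w**(3/2) + w**3/3.
Then F(3) - F(2) = (12*sqrt(3) + 738) - (8*sqrt(2) + 200/3) = -8*sqrt(2) + 12*sqrt(3) + 2014/3.

-8*sqrt(2) + 12*sqrt(3) + 2014/3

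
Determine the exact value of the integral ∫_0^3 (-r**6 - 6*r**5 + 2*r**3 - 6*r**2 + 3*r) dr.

-7290/7

By the power rule, an antiderivative is F(r) = -r**7/7 - r**6 + r**4/2 - 2*r**3 + 3*r**2/2.
Then F(3) - F(0) = (-7290/7) - (0) = -7290/7.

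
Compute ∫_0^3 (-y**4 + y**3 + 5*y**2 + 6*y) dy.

873/20

By the power rule, an antiderivative is F(y) = -y**5/5 + y**4/4 + 5*y**3/3 + 3*y**2.
Then F(3) - F(0) = (873/20) - (0) = 873/20.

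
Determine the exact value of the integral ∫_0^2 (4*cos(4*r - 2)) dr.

sin(6) + sin(2)

Let u = 4*r - 2, so du = 4 dr. When r = 0, u = -2; when r = 2, u = 6.
The integral becomes ∫ cos(u) du from -2 to 6, with antiderivative sin(u).
Back in r: F(r) = sin(4*r - 2).
Then F(2) - F(0) = (sin(6)) - (-sin(2)) = sin(6) + sin(2).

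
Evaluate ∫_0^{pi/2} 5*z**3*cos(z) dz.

Integrate by parts 3 times (u = z^3, dv = 5*cos(z) dz).
An antiderivative is F(z) = 5*z**3*sin(z) + 15*z**2*cos(z) - 30*z*sin(z) - 30*cos(z).
Then F(pi/2) - F(0) = (5*pi*(-24 + pi**2)/8) - (-30) = -15*pi + 5*pi**3/8 + 30.

-15*pi + 5*pi**3/8 + 30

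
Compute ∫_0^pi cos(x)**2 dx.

Use the identity cos^2(x) = (1 + cos(2*x))/2.
An antiderivative is F(x) = x/2 + sin(2*x)/4.
Then F(pi) - F(0) = (pi/2) - (0) = pi/2.

pi/2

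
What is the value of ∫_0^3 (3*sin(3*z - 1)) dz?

Let u = 3*z - 1, so du = 3 dz. When z = 0, u = -1; when z = 3, u = 8.
The integral becomes ∫ sin(u) du from -1 to 8, with antiderivative -cos(u).
Back in z: F(z) = -cos(3*z - 1).
Then F(3) - F(0) = (-cos(8)) - (-cos(1)) = -cos(8) + cos(1).

-cos(8) + cos(1)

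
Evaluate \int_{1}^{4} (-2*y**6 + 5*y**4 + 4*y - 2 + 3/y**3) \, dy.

By the power rule, an antiderivative is F(y) = -2*y**7/7 + y**5 + 2*y**2 - 2*y - 3/(2*y**2).
Then F(4) - F(1) = (-813845/224) - (-11/14) = -813669/224.

-813669/224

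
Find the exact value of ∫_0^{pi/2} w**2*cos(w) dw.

Integrate by parts twice (u = w^2, dv = cos(w) dw).
An antiderivative is F(w) = w**2*sin(w) + 2*w*cos(w) - 2*sin(w).
Then F(pi/2) - F(0) = (-2 + pi**2/4) - (0) = -2 + pi**2/4.

-2 + pi**2/4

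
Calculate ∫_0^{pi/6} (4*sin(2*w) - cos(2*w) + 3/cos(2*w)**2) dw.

1 + 5*sqrt(3)/4

An antiderivative is F(w) = -sin(2*w)/2 - 2*cos(2*w) + 3*tan(2*w)/2.
Then F(pi/6) - F(0) = (-1 + 5*sqrt(3)/4) - (-2) = 1 + 5*sqrt(3)/4.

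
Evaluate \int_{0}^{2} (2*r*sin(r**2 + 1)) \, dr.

Let u = r**2 + 1, so du = 2*r dr. When r = 0, u = 1; when r = 2, u = 5.
The integral becomes ∫ sin(u) du from 1 to 5, with antiderivative -cos(u).
Back in r: F(r) = -cos(r**2 + 1).
Then F(2) - F(0) = (-cos(5)) - (-cos(1)) = -cos(5) + cos(1).

-cos(5) + cos(1)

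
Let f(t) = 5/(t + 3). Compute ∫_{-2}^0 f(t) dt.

5*log(3)

An antiderivative is F(t) = 5*log(t + 3).
Then F(0) - F(-2) = (5*log(3)) - (0) = 5*log(3).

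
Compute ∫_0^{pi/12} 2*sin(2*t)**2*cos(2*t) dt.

1/24

Let u = sin(2*t), so du = 2*cos(2*t) dt. When t = 0, u = 0; when t = pi/12, u = 1/2.
The integral becomes ∫ u**2 du from 0 to 1/2, with antiderivative u**3/3.
Back in t: F(t) = sin(2*t)**3/3.
Then F(pi/12) - F(0) = (1/24) - (0) = 1/24.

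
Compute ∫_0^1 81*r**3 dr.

81/4

Let u = 3*r, so du = 3 dr. When r = 0, u = 0; when r = 1, u = 3.
The integral becomes ∫ u**3 du from 0 to 3, with antiderivative u**4/4.
Back in r: F(r) = 81*r**4/4.
Then F(1) - F(0) = (81/4) - (0) = 81/4.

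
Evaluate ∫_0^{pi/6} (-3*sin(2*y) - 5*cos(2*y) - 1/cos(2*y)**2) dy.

-7*sqrt(3)/4 - 3/4

An antiderivative is F(y) = -5*sin(2*y)/2 + 3*cos(2*y)/2 - tan(2*y)/2.
Then F(pi/6) - F(0) = (3/4 - 7*sqrt(3)/4) - (3/2) = -7*sqrt(3)/4 - 3/4.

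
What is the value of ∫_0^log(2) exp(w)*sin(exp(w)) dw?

Let u = exp(w), so du = exp(w) dw. When w = 0, u = 1; when w = log(2), u = 2.
The integral becomes ∫ sin(u) du from 1 to 2, with antiderivative -cos(u).
Back in w: F(w) = -cos(exp(w)).
Then F(log(2)) - F(0) = (-cos(2)) - (-cos(1)) = -cos(2) + cos(1).

-cos(2) + cos(1)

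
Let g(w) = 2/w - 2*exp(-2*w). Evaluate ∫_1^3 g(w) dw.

-exp(-2) + exp(-6) + 2*log(3)

An antiderivative is F(w) = 2*log(w) + exp(-2*w).
Then F(3) - F(1) = (exp(-6) + 2*log(3)) - (exp(-2)) = -exp(-2) + exp(-6) + 2*log(3).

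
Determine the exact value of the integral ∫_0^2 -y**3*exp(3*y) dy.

Integrate by parts 3 times (u = y^3, dv = -exp(3*y) dy).
An antiderivative is F(y) = (-9*y**3 + 9*y**2 - 6*y + 2)*exp(3*y)/27.
Then F(2) - F(0) = (-46*exp(6)/27) - (2/27) = -46*exp(6)/27 - 2/27.

-46*exp(6)/27 - 2/27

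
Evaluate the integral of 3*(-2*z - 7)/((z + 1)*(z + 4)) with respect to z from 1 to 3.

Factor the denominator: z**2 + 5*z + 4 = (z + 4)(z + 1).
Partial fractions: 3*(-2*z - 7)/((z + 1)*(z + 4)) = -1/(z + 4) - 5/(z + 1).
An antiderivative is F(z) = -5*log(z + 1) - log(z + 4).
Then F(3) - F(1) = (-10*log(2) - log(7)) - (-5*log(2) - log(5)) = -5*log(2) - log(7) + log(5).

-5*log(2) - log(7) + log(5)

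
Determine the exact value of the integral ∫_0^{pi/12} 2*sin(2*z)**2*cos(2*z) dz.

1/24

Let u = sin(2*z), so du = 2*cos(2*z) dz. When z = 0, u = 0; when z = pi/12, u = 1/2.
The integral becomes ∫ u**2 du from 0 to 1/2, with antiderivative u**3/3.
Back in z: F(z) = sin(2*z)**3/3.
Then F(pi/12) - F(0) = (1/24) - (0) = 1/24.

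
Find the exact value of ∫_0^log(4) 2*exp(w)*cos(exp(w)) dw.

Let u = exp(w), so du = exp(w) dw. When w = 0, u = 1; when w = log(4), u = 4.
The integral becomes 2·∫ cos(u) du from 1 to 4, with antiderivative 2*sin(u).
Back in w: F(w) = 2*sin(exp(w)).
Then F(log(4)) - F(0) = (2*sin(4)) - (2*sin(1)) = -2*sin(1) + 2*sin(4).

-2*sin(1) + 2*sin(4)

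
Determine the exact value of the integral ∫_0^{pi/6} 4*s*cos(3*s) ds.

Integrate by parts once (u = s, dv = 4*cos(3*s) ds).
An antiderivative is F(s) = 4*s*sin(3*s)/3 + 4*cos(3*s)/9.
Then F(pi/6) - F(0) = (2*pi/9) - (4/9) = -4/9 + 2*pi/9.

-4/9 + 2*pi/9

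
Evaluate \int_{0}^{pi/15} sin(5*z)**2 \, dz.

Use the identity sin^2(5*z) = (1 - cos(10*z))/2.
An antiderivative is F(z) = z/2 - sin(10*z)/20.
Then F(pi/15) - F(0) = (-sqrt(3)/40 + pi/30) - (0) = -sqrt(3)/40 + pi/30.

-sqrt(3)/40 + pi/30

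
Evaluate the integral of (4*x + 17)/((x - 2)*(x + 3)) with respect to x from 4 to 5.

-8*log(2) + log(7) + 5*log(3)

Factor the denominator: x**2 + x - 6 = (x + 3)(x - 2).
Partial fractions: (4*x + 17)/((x - 2)*(x + 3)) = -1/(x + 3) + 5/(x - 2).
An antiderivative is F(x) = 5*log(x - 2) - log(x + 3).
Then F(5) - F(4) = (-3*log(2) + 5*log(3)) - (log(32/7)) = -8*log(2) + log(7) + 5*log(3).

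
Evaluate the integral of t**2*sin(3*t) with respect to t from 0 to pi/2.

Integrate by parts twice (u = t^2, dv = sin(3*t) dt).
An antiderivative is F(t) = -t**2*cos(3*t)/3 + 2*t*sin(3*t)/9 + 2*cos(3*t)/27.
Then F(pi/2) - F(0) = (-pi/9) - (2/27) = -pi/9 - 2/27.

-pi/9 - 2/27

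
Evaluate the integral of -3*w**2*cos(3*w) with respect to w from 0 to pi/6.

2/9 - pi**2/36

Integrate by parts twice (u = w^2, dv = -3*cos(3*w) dw).
An antiderivative is F(w) = -w**2*sin(3*w) - 2*w*cos(3*w)/3 + 2*sin(3*w)/9.
Then F(pi/6) - F(0) = (2/9 - pi**2/36) - (0) = 2/9 - pi**2/36.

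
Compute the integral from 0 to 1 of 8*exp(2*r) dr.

-4 + 4*exp(2)

Let u = 2*r, so du = 2 dr. When r = 0, u = 0; when r = 1, u = 2.
The integral becomes 4·∫ exp(u) du from 0 to 2, with antiderivative 4*exp(u).
Back in r: F(r) = 4*exp(2*r).
Then F(1) - F(0) = (4*exp(2)) - (4) = -4 + 4*exp(2).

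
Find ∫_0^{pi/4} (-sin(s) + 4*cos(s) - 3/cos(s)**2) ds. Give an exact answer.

An antiderivative is F(s) = 4*sin(s) + cos(s) - 3*tan(s).
Then F(pi/4) - F(0) = (-3 + 5*sqrt(2)/2) - (1) = -4 + 5*sqrt(2)/2.

-4 + 5*sqrt(2)/2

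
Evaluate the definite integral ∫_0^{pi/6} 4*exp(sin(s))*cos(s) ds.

-4 + 4*exp(1/2)

Let u = sin(s), so du = cos(s) ds. When s = 0, u = 0; when s = pi/6, u = 1/2.
The integral becomes 4·∫ exp(u) du from 0 to 1/2, with antiderivative 4*exp(u).
Back in s: F(s) = 4*exp(sin(s)).
Then F(pi/6) - F(0) = (4*exp(1/2)) - (4) = -4 + 4*exp(1/2).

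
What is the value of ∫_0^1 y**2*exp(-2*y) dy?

(-5 + exp(2))*exp(-2)/4

Integrate by parts twice (u = y^2, dv = exp(-2*y) dy).
An antiderivative is F(y) = (-2*y**2 - 2*y - 1)*exp(-2*y)/4.
Then F(1) - F(0) = (-5*exp(-2)/4) - (-1/4) = (-5 + exp(2))*exp(-2)/4.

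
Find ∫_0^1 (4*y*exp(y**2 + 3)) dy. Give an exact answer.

-2*(1 - exp(1))*exp(3)

Let u = y**2 + 3, so du = 2*y dy. When y = 0, u = 3; when y = 1, u = 4.
The integral becomes 2·∫ exp(u) du from 3 to 4, with antiderivative 2*exp(u).
Back in y: F(y) = 2*exp(y**2 + 3).
Then F(1) - F(0) = (2*exp(4)) - (2*exp(3)) = -2*(1 - exp(1))*exp(3).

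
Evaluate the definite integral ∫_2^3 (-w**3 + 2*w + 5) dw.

-25/4

By the power rule, an antiderivative is F(w) = -w**4/4 + w**2 + 5*w.
Then F(3) - F(2) = (15/4) - (10) = -25/4.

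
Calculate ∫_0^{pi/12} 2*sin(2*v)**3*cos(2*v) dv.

Let u = sin(2*v), so du = 2*cos(2*v) dv. When v = 0, u = 0; when v = pi/12, u = 1/2.
The integral becomes ∫ u**3 du from 0 to 1/2, with antiderivative u**4/4.
Back in v: F(v) = sin(2*v)**4/4.
Then F(pi/12) - F(0) = (1/64) - (0) = 1/64.

1/64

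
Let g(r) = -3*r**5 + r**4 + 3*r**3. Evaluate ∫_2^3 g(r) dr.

By the power rule, an antiderivative is F(r) = -r**6/2 + r**5/5 + 3*r**4/4.
Then F(3) - F(2) = (-5103/20) - (-68/5) = -4831/20.

-4831/20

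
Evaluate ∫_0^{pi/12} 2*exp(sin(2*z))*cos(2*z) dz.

-1 + exp(1/2)

Let u = sin(2*z), so du = 2*cos(2*z) dz. When z = 0, u = 0; when z = pi/12, u = 1/2.
The integral becomes ∫ exp(u) du from 0 to 1/2, with antiderivative exp(u).
Back in z: F(z) = exp(sin(2*z)).
Then F(pi/12) - F(0) = (exp(1/2)) - (1) = -1 + exp(1/2).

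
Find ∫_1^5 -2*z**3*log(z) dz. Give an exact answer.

Integrate by parts once (u = ln z, dv = -2*z**3 dz).
An antiderivative is F(z) = -z**4*(4*log(z) - 1)/8.
Then F(5) - F(1) = (625/8 - 625*log(5)/2) - (1/8) = 78 - 625*log(5)/2.

78 - 625*log(5)/2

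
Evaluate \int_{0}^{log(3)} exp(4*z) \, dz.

20

Let u = exp(z), so du = exp(z) dz. When z = 0, u = 1; when z = log(3), u = 3.
The integral becomes ∫ u**3 du from 1 to 3, with antiderivative u**4/4.
Back in z: F(z) = exp(4*z)/4.
Then F(log(3)) - F(0) = (81/4) - (1/4) = 20.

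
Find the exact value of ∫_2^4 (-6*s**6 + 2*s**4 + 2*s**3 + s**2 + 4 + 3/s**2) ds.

By the power rule, an antiderivative is F(s) = -6*s**7/7 + 2*s**5/5 + s**4/2 + s**3/3 + 4*s - 3/s.
Then F(4) - F(2) = (-5657083/420) - (-16747/210) = -5623589/420.

-5623589/420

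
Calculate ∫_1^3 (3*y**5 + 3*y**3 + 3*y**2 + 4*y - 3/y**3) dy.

1394/3

By the power rule, an antiderivative is F(y) = y**6/2 + 3*y**4/4 + y**3 + 2*y**2 + 3/(2*y**2).
Then F(3) - F(1) = (5645/12) - (23/4) = 1394/3.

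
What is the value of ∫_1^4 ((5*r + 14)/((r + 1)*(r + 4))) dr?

log(40)

Factor the denominator: r**2 + 5*r + 4 = (r + 4)(r + 1).
Partial fractions: (5*r + 14)/((r + 1)*(r + 4)) = 2/(r + 4) + 3/(r + 1).
An antiderivative is F(r) = 3*log(r + 1) + 2*log(r + 4).
Then F(4) - F(1) = (6*log(2) + 3*log(5)) - (3*log(2) + 2*log(5)) = log(40).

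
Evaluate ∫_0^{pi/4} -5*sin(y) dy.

An antiderivative is F(y) = 5*cos(y).
Then F(pi/4) - F(0) = (5*sqrt(2)/2) - (5) = -5 + 5*sqrt(2)/2.

-5 + 5*sqrt(2)/2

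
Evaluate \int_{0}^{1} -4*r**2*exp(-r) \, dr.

Integrate by parts twice (u = r^2, dv = -4*exp(-r) dr).
An antiderivative is F(r) = (4*r**2 + 8*r + 8)*exp(-r).
Then F(1) - F(0) = (20*exp(-1)) - (8) = -8 + 20*exp(-1).

-8 + 20*exp(-1)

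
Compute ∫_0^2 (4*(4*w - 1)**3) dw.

Let u = 4*w - 1, so du = 4 dw. When w = 0, u = -1; when w = 2, u = 7.
The integral becomes ∫ u**3 du from -1 to 7, with antiderivative u**4/4.
Back in w: F(w) = (4*w - 1)**4/4.
Then F(2) - F(0) = (2401/4) - (1/4) = 600.

600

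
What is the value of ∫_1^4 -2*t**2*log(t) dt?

14 - 256*log(2)/3

Integrate by parts once (u = ln t, dv = -2*t**2 dt).
An antiderivative is F(t) = -2*t**3*(3*log(t) - 1)/9.
Then F(4) - F(1) = (128/9 - 256*log(2)/3) - (2/9) = 14 - 256*log(2)/3.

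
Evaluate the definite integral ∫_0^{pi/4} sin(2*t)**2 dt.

pi/8

Use the identity sin^2(2*t) = (1 - cos(4*t))/2.
An antiderivative is F(t) = t/2 - sin(4*t)/8.
Then F(pi/4) - F(0) = (pi/8) - (0) = pi/8.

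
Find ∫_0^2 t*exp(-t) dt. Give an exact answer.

Integrate by parts once (u = t, dv = exp(-t) dt).
An antiderivative is F(t) = (-t - 1)*exp(-t).
Then F(2) - F(0) = (-3*exp(-2)) - (-1) = 1 - 3*exp(-2).

1 - 3*exp(-2)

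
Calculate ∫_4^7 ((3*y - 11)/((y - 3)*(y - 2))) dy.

-9*log(2) + 5*log(5)

Factor the denominator: y**2 - 5*y + 6 = (y - 2)(y - 3).
Partial fractions: (3*y - 11)/((y - 3)*(y - 2)) = 5/(y - 2) - 2/(y - 3).
An antiderivative is F(y) = -2*log(y - 3) + 5*log(y - 2).
Then F(7) - F(4) = (-4*log(2) + 5*log(5)) - (log(32)) = -9*log(2) + 5*log(5).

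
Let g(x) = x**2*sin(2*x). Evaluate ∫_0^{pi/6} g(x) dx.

Integrate by parts twice (u = x^2, dv = sin(2*x) dx).
An antiderivative is F(x) = -x**2*cos(2*x)/2 + x*sin(2*x)/2 + cos(2*x)/4.
Then F(pi/6) - F(0) = (-pi**2/144 + 1/8 + sqrt(3)*pi/24) - (1/4) = -1/8 - pi**2/144 + sqrt(3)*pi/24.

-1/8 - pi**2/144 + sqrt(3)*pi/24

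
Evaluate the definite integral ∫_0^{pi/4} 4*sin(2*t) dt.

2

An antiderivative is F(t) = -2*cos(2*t).
Then F(pi/4) - F(0) = (0) - (-2) = 2.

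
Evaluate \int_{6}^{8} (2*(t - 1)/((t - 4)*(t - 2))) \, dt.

log(16/3)

Factor the denominator: t**2 - 6*t + 8 = (t - 2)(t - 4).
Partial fractions: 2*(t - 1)/((t - 4)*(t - 2)) = -1/(t - 2) + 3/(t - 4).
An antiderivative is F(t) = 3*log(t - 4) - log(t - 2).
Then F(8) - F(6) = (log(32/3)) - (log(2)) = log(16/3).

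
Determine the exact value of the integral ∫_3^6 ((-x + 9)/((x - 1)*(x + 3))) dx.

Factor the denominator: x**2 + 2*x - 3 = (x + 3)(x - 1).
Partial fractions: (-x + 9)/((x - 1)*(x + 3)) = -3/(x + 3) + 2/(x - 1).
An antiderivative is F(x) = 2*log(x - 1) - 3*log(x + 3).
Then F(6) - F(3) = (-6*log(3) + 2*log(5)) - (-log(54)) = log(50/27).

log(50/27)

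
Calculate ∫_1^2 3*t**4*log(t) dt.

Integrate by parts once (u = ln t, dv = 3*t**4 dt).
An antiderivative is F(t) = 3*t**5*(5*log(t) - 1)/25.
Then F(2) - F(1) = (-96/25 + 96*log(2)/5) - (-3/25) = -93/25 + 96*log(2)/5.

-93/25 + 96*log(2)/5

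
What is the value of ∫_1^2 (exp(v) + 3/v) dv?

-exp(1) + log(8) + exp(2)

An antiderivative is F(v) = exp(v) + 3*log(v).
Then F(2) - F(1) = (log(8) + exp(2)) - (exp(1)) = -exp(1) + log(8) + exp(2).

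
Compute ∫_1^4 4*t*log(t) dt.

-15 + 64*log(2)

Integrate by parts once (u = ln t, dv = 4*t dt).
An antiderivative is F(t) = t**2*(2*log(t) - 1).
Then F(4) - F(1) = (-16 + 64*log(2)) - (-1) = -15 + 64*log(2).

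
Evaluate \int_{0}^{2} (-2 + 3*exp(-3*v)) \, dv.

-3 - exp(-6)

An antiderivative is F(v) = -2*v - exp(-3*v).
Then F(2) - F(0) = (-4 - exp(-6)) - (-1) = -3 - exp(-6).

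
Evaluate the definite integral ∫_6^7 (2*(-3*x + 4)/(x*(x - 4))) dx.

-2*log(7) - 2*log(3) + 6*log(2)

Factor the denominator: x**2 - 4*x = x(x - 4).
Partial fractions: 2*(-3*x + 4)/(x*(x - 4)) = -2/x - 4/(x - 4).
An antiderivative is F(x) = -2*log(x) - 4*log(x - 4).
Then F(7) - F(6) = (-4*log(3) - 2*log(7)) - (-6*log(2) - 2*log(3)) = -2*log(7) - 2*log(3) + 6*log(2).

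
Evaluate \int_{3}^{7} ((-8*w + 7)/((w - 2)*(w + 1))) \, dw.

-3*log(5) - 5*log(2)

Factor the denominator: w**2 - w - 2 = (w + 1)(w - 2).
Partial fractions: (-8*w + 7)/((w - 2)*(w + 1)) = -5/(w + 1) - 3/(w - 2).
An antiderivative is F(w) = -3*log(w - 2) - 5*log(w + 1).
Then F(7) - F(3) = (-15*log(2) - 3*log(5)) - (-10*log(2)) = -3*log(5) - 5*log(2).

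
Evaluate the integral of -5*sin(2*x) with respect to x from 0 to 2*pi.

An antiderivative is F(x) = 5*cos(2*x)/2.
Then F(2*pi) - F(0) = (5/2) - (5/2) = 0.

0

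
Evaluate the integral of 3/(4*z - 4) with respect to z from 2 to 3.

An antiderivative is F(z) = 3*log(4*z - 4)/4.
Then F(3) - F(2) = (9*log(2)/4) - (3*log(2)/2) = 3*log(2)/4.

3*log(2)/4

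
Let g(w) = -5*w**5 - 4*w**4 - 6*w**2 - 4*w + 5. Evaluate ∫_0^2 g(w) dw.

-1394/15

By the power rule, an antiderivative is F(w) = -5*w**6/6 - 4*w**5/5 - 2*w**3 - 2*w**2 + 5*w.
Then F(2) - F(0) = (-1394/15) - (0) = -1394/15.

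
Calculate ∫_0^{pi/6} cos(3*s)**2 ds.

pi/12

Use the identity cos^2(3*s) = (1 + cos(6*s))/2.
An antiderivative is F(s) = s/2 + sin(6*s)/12.
Then F(pi/6) - F(0) = (pi/12) - (0) = pi/12.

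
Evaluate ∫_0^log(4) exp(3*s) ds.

21

Let u = exp(s), so du = exp(s) ds. When s = 0, u = 1; when s = log(4), u = 4.
The integral becomes ∫ u**2 du from 1 to 4, with antiderivative u**3/3.
Back in s: F(s) = exp(3*s)/3.
Then F(log(4)) - F(0) = (64/3) - (1/3) = 21.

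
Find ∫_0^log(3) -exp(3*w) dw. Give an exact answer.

-26/3

An antiderivative is F(w) = -exp(3*w)/3.
Then F(log(3)) - F(0) = (-9) - (-1/3) = -26/3.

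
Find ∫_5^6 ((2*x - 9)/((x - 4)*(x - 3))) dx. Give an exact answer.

log(27/16)

Factor the denominator: x**2 - 7*x + 12 = (x - 3)(x - 4).
Partial fractions: (2*x - 9)/((x - 4)*(x - 3)) = 3/(x - 3) - 1/(x - 4).
An antiderivative is F(x) = -log(x - 4) + 3*log(x - 3).
Then F(6) - F(5) = (log(27/2)) - (log(8)) = log(27/16).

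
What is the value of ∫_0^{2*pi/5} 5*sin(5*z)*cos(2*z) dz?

25*sqrt(5)/84 + 125/84

Use the identity sin(5*z)cos(2*z) = [sin(7*z) + sin(3*z)]/2.
An antiderivative is F(z) = -5*cos(3*z)/6 - 5*cos(7*z)/14.
Then F(2*pi/5) - F(0) = (25/84 + 25*sqrt(5)/84) - (-25/21) = 25*sqrt(5)/84 + 125/84.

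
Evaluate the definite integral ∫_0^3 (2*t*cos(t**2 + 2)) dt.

Let u = t**2 + 2, so du = 2*t dt. When t = 0, u = 2; when t = 3, u = 11.
The integral becomes ∫ cos(u) du from 2 to 11, with antiderivative sin(u).
Back in t: F(t) = sin(t**2 + 2).
Then F(3) - F(0) = (sin(11)) - (sin(2)) = sin(11) - sin(2).

sin(11) - sin(2)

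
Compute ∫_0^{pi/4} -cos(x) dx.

-sqrt(2)/2

An antiderivative is F(x) = -sin(x).
Then F(pi/4) - F(0) = (-sqrt(2)/2) - (0) = -sqrt(2)/2.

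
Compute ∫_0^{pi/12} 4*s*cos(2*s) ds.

-1 + pi/12 + sqrt(3)/2

Integrate by parts once (u = s, dv = 4*cos(2*s) ds).
An antiderivative is F(s) = 2*s*sin(2*s) + cos(2*s).
Then F(pi/12) - F(0) = (pi/12 + sqrt(3)/2) - (1) = -1 + pi/12 + sqrt(3)/2.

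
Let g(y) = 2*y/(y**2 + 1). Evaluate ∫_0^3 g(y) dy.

Let u = y**2 + 1, so du = 2*y dy. When y = 0, u = 1; when y = 3, u = 10.
The integral becomes ∫ 1/u du from 1 to 10, with antiderivative log(u).
Back in y: F(y) = log(y**2 + 1).
Then F(3) - F(0) = (log(10)) - (0) = log(10).

log(10)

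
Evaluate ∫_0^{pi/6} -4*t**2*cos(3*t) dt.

8/27 - pi**2/27

Integrate by parts twice (u = t^2, dv = -4*cos(3*t) dt).
An antiderivative is F(t) = -4*t**2*sin(3*t)/3 - 8*t*cos(3*t)/9 + 8*sin(3*t)/27.
Then F(pi/6) - F(0) = (8/27 - pi**2/27) - (0) = 8/27 - pi**2/27.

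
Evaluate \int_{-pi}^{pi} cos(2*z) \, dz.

0

An antiderivative is F(z) = sin(2*z)/2.
Then F(pi) - F(-pi) = (0) - (0) = 0.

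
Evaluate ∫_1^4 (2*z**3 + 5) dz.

By the power rule, an antiderivative is F(z) = z**4/2 + 5*z.
Then F(4) - F(1) = (148) - (11/2) = 285/2.

285/2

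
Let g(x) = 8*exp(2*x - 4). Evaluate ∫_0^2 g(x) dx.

Let u = 2*x - 4, so du = 2 dx. When x = 0, u = -4; when x = 2, u = 0.
The integral becomes 4·∫ exp(u) du from -4 to 0, with antiderivative 4*exp(u).
Back in x: F(x) = 4*exp(2*x - 4).
Then F(2) - F(0) = (4) - (4*exp(-4)) = 4 - 4*exp(-4).

4 - 4*exp(-4)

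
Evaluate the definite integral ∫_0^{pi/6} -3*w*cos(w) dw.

-3*sqrt(3)/2 - pi/4 + 3

Integrate by parts once (u = w, dv = -3*cos(w) dw).
An antiderivative is F(w) = -3*w*sin(w) - 3*cos(w).
Then F(pi/6) - F(0) = (-3*sqrt(3)/2 - pi/4) - (-3) = -3*sqrt(3)/2 - pi/4 + 3.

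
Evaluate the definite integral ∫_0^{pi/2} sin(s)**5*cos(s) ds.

Let u = sin(s), so du = cos(s) ds. When s = 0, u = 0; when s = pi/2, u = 1.
The integral becomes ∫ u**5 du from 0 to 1, with antiderivative u**6/6.
Back in s: F(s) = sin(s)**6/6.
Then F(pi/2) - F(0) = (1/6) - (0) = 1/6.

1/6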